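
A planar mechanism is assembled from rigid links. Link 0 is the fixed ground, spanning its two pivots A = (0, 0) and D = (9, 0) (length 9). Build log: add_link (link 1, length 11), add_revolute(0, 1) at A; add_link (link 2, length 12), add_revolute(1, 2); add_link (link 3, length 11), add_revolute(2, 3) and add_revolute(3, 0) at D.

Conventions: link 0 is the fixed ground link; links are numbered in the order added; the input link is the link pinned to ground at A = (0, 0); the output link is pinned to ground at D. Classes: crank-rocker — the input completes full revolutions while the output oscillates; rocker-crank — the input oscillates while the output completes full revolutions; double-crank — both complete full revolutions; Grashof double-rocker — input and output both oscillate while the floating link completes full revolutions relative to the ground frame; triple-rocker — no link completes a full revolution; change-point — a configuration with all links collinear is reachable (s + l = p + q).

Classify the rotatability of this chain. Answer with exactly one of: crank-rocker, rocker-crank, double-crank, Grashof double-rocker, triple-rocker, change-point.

lengths: ground=9, input=11, coupler=12, output=11
sorted: s=9 (shortest), l=12 (longest), p+q=22
s + l = 21 vs p + q = 22
s + l < p + q (Grashof) with shortest = ground link → double-crank

double-crank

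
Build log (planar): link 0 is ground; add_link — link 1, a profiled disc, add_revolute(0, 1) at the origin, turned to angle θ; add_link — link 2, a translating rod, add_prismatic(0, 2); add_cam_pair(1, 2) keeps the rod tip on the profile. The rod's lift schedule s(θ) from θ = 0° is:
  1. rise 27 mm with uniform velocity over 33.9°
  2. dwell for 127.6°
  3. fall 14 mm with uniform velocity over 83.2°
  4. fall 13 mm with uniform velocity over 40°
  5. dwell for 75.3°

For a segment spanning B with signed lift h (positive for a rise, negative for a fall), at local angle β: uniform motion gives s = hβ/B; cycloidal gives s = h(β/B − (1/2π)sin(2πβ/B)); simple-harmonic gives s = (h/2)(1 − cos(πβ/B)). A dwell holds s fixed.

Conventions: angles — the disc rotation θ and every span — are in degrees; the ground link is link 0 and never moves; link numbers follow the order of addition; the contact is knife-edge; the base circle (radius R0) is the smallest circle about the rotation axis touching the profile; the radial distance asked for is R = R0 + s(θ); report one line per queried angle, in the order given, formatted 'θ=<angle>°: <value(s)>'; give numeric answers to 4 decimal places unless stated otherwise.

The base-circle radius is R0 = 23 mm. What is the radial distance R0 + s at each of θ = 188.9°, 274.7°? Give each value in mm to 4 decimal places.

seg 1 [0°–33.9°] uniform, h=27: full span → s += 27 → s = 27.0000
seg 2 [33.9°–161.5°] dwell: s stays 27.0000
seg 3 [161.5°–244.7°] uniform, h=-14: θ=188.9° here. β=27.4, B=83.2. -14·27.4/83.2 = -4.6106 → s = 22.3894
seg 3 [161.5°–244.7°] uniform, h=-14: full span → s += -14 → s = 13.0000
seg 4 [244.7°–284.7°] uniform, h=-13: θ=274.7° here. β=30, B=40. -13·30/40 = -9.7500 → s = 3.2500
θ=188.9°: R = R0 + s = 23 + 22.3894 = 45.3894
θ=274.7°: R = R0 + s = 23 + 3.2500 = 26.2500

θ=188.9°: 45.3894
θ=274.7°: 26.2500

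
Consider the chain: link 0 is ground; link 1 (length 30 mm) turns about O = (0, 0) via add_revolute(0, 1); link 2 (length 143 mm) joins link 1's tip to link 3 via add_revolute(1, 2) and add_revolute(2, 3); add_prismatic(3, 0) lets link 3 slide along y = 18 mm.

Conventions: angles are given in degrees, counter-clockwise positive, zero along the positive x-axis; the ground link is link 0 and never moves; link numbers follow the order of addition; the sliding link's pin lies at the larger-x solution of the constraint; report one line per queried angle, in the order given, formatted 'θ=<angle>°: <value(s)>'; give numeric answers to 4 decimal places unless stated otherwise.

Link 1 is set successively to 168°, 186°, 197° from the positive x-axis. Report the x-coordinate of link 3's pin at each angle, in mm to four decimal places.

geometry: r = 30 mm, L = 143 mm, e = 18 mm
θ=168°: crank pin P = (r cos θ, r sin θ) = (-29.344428, 6.237351)
θ=168°: h = r sin θ − e = 6.237351 − 18 = -11.762649
θ=168°: x = r cos θ + √(L² − h²) = -29.344428 + 142.515403 = 113.170975
θ=186°: crank pin P = (r cos θ, r sin θ) = (-29.835657, -3.135854)
θ=186°: h = r sin θ − e = -3.135854 − 18 = -21.135854
θ=186°: x = r cos θ + √(L² − h²) = -29.835657 + 141.429402 = 111.593745
θ=197°: crank pin P = (r cos θ, r sin θ) = (-28.689143, -8.771151)
θ=197°: h = r sin θ − e = -8.771151 − 18 = -26.771151
θ=197°: x = r cos θ + √(L² − h²) = -28.689143 + 140.471725 = 111.782582

θ=168°: 113.1710
θ=186°: 111.5937
θ=197°: 111.7826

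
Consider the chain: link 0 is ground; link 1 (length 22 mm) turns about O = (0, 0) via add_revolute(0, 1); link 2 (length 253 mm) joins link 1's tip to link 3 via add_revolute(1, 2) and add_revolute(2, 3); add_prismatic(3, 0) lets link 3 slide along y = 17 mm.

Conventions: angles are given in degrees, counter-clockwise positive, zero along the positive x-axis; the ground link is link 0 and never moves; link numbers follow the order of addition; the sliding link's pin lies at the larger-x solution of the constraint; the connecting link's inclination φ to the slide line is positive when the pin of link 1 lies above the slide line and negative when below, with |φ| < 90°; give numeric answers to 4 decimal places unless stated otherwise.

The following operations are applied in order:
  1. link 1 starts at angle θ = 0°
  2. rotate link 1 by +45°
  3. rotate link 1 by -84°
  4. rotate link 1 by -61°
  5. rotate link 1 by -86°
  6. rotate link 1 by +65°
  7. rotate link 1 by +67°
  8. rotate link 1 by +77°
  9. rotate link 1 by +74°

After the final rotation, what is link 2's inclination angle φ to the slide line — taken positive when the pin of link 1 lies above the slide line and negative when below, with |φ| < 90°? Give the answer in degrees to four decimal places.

geometry: r = 22 mm, L = 253 mm, e = 17 mm; θ starts at 0°
rotate link 1 by +45°: θ ← 0° +45° = 45°
rotate link 1 by -84°: θ ← 45° -84° = -39°
rotate link 1 by -61°: θ ← -39° -61° = -100°
rotate link 1 by -86°: θ ← -100° -86° = -186°
rotate link 1 by +65°: θ ← -186° +65° = -121°
rotate link 1 by +67°: θ ← -121° +67° = -54°
rotate link 1 by +77°: θ ← -54° +77° = 23°
rotate link 1 by +74°: θ ← 23° +74° = 97°
h = r sin θ − e = 21.836015 − 17 = 4.836015
sin φ = h / L = 4.836015 / 253 = 0.01911469
φ = arcsin(0.01911469) = 1.095257°

1.0953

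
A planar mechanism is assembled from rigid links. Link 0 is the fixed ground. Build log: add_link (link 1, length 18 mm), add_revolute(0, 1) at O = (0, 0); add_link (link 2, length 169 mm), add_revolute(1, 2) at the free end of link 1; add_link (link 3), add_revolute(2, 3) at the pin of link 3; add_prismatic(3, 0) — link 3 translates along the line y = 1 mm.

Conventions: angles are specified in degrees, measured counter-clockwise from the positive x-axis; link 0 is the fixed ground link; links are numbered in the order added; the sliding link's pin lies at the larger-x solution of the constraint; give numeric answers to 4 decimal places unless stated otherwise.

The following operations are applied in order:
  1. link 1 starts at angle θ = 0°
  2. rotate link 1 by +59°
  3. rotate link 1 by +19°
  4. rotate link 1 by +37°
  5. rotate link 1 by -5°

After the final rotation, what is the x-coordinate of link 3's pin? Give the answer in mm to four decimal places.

geometry: r = 18 mm, L = 169 mm, e = 1 mm; θ starts at 0°
rotate link 1 by +59°: θ ← 0° +59° = 59°
rotate link 1 by +19°: θ ← 59° +19° = 78°
rotate link 1 by +37°: θ ← 78° +37° = 115°
rotate link 1 by -5°: θ ← 115° -5° = 110°
crank pin P = (r cos θ, r sin θ) = (-6.156363, 16.914467)
h = r sin θ − e = 16.914467 − 1 = 15.914467
x = r cos θ + √(L² − h²) = -6.156363 + 168.249011 = 162.092649

162.0926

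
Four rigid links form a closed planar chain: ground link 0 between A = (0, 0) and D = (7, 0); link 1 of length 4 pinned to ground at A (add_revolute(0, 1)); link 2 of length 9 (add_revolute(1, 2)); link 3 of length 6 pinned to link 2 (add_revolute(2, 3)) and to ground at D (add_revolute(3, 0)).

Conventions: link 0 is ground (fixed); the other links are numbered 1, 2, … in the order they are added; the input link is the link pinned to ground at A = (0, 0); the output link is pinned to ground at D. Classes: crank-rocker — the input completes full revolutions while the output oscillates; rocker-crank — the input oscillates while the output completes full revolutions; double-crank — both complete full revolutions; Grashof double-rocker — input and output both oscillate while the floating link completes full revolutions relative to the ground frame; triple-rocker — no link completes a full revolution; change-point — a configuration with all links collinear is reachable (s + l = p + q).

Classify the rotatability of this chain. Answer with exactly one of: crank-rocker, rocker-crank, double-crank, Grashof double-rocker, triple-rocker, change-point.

lengths: ground=7, input=4, coupler=9, output=6
sorted: s=4 (shortest), l=9 (longest), p+q=13
s + l = 13 vs p + q = 13
s + l = p + q → change-point (collinear configuration reachable)

change-point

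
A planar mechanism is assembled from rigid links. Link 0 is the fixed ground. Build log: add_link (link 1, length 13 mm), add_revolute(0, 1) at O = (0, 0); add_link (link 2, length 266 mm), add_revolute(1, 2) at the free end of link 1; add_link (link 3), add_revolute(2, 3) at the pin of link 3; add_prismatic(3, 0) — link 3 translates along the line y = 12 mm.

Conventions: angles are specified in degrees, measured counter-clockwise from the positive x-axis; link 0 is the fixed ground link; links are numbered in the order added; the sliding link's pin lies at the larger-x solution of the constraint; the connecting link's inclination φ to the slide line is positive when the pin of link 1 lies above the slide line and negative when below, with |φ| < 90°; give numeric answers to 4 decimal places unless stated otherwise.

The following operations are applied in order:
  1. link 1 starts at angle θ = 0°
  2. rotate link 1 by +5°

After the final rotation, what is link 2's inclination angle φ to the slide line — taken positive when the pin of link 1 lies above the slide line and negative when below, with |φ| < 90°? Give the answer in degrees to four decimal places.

geometry: r = 13 mm, L = 266 mm, e = 12 mm; θ starts at 0°
rotate link 1 by +5°: θ ← 0° +5° = 5°
h = r sin θ − e = 1.133025 − 12 = -10.866975
sin φ = h / L = -10.866975 / 266 = -0.04085329
φ = arcsin(-0.04085329) = -2.341373°

-2.3414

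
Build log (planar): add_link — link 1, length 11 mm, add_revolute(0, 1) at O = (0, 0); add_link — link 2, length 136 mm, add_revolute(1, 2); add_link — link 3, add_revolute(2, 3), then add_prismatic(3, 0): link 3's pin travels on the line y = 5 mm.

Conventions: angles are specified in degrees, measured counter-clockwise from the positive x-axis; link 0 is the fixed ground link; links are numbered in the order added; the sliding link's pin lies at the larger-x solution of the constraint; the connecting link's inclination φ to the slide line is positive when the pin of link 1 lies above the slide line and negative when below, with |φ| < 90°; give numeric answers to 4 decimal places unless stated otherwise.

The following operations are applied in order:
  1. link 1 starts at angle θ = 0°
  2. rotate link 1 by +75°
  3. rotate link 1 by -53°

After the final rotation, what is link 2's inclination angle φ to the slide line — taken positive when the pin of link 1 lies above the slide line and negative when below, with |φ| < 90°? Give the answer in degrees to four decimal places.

geometry: r = 11 mm, L = 136 mm, e = 5 mm; θ starts at 0°
rotate link 1 by +75°: θ ← 0° +75° = 75°
rotate link 1 by -53°: θ ← 75° -53° = 22°
h = r sin θ − e = 4.120673 − 5 = -0.879327
sin φ = h / L = -0.879327 / 136 = -0.00646564
φ = arcsin(-0.00646564) = -0.370457°

-0.3705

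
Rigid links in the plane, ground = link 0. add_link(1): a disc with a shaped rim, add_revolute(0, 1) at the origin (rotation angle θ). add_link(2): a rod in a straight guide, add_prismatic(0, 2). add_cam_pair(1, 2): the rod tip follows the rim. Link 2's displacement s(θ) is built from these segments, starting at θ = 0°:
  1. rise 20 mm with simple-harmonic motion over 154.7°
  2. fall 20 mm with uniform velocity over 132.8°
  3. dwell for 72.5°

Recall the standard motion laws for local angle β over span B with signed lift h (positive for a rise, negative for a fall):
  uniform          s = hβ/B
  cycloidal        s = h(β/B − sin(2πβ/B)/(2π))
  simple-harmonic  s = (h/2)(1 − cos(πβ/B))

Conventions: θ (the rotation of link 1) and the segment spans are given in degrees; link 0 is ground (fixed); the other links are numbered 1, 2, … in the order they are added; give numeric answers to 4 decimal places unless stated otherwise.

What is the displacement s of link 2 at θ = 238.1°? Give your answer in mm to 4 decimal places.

segment 1 (0° to 154.7°, simple-harmonic, h = 20) is passed completely: s = 0.0000 + (20) = 20.0000
θ = 238.1° falls in segment 2 (154.7° to 287.5°, uniform, h = -20): β = 238.1 − 154.7 = 83.4°, B = 132.8°; Δs = -20·83.4/132.8 = -12.5602; s = 20.0000 − 12.5602 = 7.4398

7.4398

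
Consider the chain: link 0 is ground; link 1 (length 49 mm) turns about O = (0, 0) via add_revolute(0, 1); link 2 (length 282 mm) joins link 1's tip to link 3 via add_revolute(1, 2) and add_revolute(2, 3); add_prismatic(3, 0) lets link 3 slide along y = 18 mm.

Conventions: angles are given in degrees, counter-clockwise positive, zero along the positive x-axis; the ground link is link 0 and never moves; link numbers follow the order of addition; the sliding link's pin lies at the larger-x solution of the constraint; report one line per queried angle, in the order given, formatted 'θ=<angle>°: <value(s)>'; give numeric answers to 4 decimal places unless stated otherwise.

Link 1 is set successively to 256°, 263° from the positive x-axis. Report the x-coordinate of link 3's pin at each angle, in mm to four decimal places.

geometry: r = 49 mm, L = 282 mm, e = 18 mm
θ=256°: crank pin P = (r cos θ, r sin θ) = (-11.854173, -47.544491)
θ=256°: h = r sin θ − e = -47.544491 − 18 = -65.544491
θ=256°: x = r cos θ + √(L² − h²) = -11.854173 + 274.277086 = 262.422913
θ=263°: crank pin P = (r cos θ, r sin θ) = (-5.971598, -48.634761)
θ=263°: h = r sin θ − e = -48.634761 − 18 = -66.634761
θ=263°: x = r cos θ + √(L² − h²) = -5.971598 + 274.014249 = 268.042651

θ=256°: 262.4229
θ=263°: 268.0427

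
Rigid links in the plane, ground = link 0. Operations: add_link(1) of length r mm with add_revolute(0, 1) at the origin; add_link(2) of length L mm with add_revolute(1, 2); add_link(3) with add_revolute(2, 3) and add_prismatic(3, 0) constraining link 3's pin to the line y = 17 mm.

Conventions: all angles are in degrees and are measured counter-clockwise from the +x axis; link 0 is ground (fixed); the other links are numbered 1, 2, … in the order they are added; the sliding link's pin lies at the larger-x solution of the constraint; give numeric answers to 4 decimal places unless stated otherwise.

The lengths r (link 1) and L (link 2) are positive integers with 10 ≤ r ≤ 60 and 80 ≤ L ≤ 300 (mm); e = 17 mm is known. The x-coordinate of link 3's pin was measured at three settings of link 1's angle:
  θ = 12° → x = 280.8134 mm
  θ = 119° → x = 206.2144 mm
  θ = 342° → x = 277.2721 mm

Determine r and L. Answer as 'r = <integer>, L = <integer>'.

constraint per measurement: (x − r cos θ)² + (r sin θ − e)² = L²
subtracting the θ₁ and θ₂ equations cancels the r² and L² terms:
r = (x₁² − x₂²) / (2[(x₁cos θ₁ + e sin θ₁) − (x₂cos θ₂ + e sin θ₂)]) = 50.0000 → r = 50
L² = (x₁ − r cos θ₁)² + (r sin θ₁ − e)² = 53824.0204 → L = 232.0000 → L = 232
check at θ₃=342°: x = 277.2721 (printed 277.2721) ✓

r = 50, L = 232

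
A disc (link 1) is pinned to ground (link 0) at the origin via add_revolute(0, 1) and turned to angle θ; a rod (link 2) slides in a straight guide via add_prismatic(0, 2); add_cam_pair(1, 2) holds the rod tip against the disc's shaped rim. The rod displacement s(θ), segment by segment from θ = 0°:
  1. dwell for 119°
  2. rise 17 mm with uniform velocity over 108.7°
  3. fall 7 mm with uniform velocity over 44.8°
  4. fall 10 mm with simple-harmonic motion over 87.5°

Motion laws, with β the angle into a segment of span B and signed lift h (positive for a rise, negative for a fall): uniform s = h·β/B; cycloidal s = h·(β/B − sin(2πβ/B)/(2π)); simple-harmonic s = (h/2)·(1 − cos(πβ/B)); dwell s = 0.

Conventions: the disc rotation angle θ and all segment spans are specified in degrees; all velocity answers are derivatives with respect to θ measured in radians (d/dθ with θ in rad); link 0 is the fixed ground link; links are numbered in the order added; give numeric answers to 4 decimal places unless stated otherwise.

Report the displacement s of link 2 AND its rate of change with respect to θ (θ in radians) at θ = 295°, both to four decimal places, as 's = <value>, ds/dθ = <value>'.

segment 1 (0° to 119°, dwell): s unchanged at 0.0000
segment 2 (119° to 227.7°, uniform, h = 17) is passed completely: s = 0.0000 + (17) = 17.0000
segment 3 (227.7° to 272.5°, uniform, h = -7) is passed completely: s = 17.0000 + (-7) = 10.0000
θ = 295° falls in segment 4 (272.5° to 360°, simple-harmonic, h = -10): β = 295 − 272.5 = 22.5°, B = 87.5°; Δs = -10/2·(1 − cos(π·0.2571)) = -1.5447; s = 10.0000 − 1.5447 = 8.4553
velocity in seg [272.5°–360°] (simple-harmonic), θ in radians: β = 22.5° = 0.3927 rad, B = 87.5° = 1.5272 rad; ds/dθ = (πh/(2B)) sin(πβ/B) = (π·(-10)/(2·1.5272)) sin(π·0.2571) = -7.434461 mm/rad

s = 8.4553, ds/dθ = -7.4345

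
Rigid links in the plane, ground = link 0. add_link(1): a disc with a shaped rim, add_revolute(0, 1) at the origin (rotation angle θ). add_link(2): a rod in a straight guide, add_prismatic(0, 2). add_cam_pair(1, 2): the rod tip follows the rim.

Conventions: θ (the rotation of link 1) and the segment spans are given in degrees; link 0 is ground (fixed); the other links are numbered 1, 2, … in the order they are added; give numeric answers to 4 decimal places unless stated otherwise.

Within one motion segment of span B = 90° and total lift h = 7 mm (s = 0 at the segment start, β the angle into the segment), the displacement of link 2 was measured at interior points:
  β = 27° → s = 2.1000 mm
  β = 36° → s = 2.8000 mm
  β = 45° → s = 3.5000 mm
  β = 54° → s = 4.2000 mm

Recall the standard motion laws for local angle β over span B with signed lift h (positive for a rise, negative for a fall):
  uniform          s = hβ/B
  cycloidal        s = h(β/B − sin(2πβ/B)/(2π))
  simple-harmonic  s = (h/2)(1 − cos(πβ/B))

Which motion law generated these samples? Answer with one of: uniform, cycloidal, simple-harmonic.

candidates at β/B = r: uniform s = h·r (linear in β); cycloidal s = h·(r − sin(2πr)/(2π)); simple-harmonic s = (h/2)(1 − cos(πr))
β=27°: printed 2.1000 | uniform 2.1000, cycloidal 1.0404, simple-harmonic 1.4428
β=36°: printed 2.8000 | uniform 2.8000, cycloidal 2.1452, simple-harmonic 2.4184
β=45°: printed 3.5000 | uniform 3.5000, cycloidal 3.5000, simple-harmonic 3.5000
β=54°: printed 4.2000 | uniform 4.2000, cycloidal 4.8548, simple-harmonic 4.5816
only one law matches every sample → uniform

uniform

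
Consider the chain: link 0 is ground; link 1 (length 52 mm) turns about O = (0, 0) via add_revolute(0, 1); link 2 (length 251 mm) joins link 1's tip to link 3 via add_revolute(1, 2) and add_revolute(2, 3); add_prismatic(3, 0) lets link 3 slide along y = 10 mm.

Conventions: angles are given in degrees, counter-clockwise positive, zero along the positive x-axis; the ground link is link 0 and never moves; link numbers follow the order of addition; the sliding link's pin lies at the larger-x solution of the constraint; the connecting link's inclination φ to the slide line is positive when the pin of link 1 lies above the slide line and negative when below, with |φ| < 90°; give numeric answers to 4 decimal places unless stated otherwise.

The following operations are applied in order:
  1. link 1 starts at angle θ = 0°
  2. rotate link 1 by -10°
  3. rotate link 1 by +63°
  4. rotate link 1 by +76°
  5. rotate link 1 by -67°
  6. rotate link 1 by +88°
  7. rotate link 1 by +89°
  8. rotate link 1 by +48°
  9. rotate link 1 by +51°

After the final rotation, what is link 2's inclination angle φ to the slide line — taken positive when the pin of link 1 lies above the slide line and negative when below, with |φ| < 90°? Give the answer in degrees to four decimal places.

geometry: r = 52 mm, L = 251 mm, e = 10 mm; θ starts at 0°
rotate link 1 by -10°: θ ← 0° -10° = -10°
rotate link 1 by +63°: θ ← -10° +63° = 53°
rotate link 1 by +76°: θ ← 53° +76° = 129°
rotate link 1 by -67°: θ ← 129° -67° = 62°
rotate link 1 by +88°: θ ← 62° +88° = 150°
rotate link 1 by +89°: θ ← 150° +89° = 239°
rotate link 1 by +48°: θ ← 239° +48° = 287°
rotate link 1 by +51°: θ ← 287° +51° = 338°
h = r sin θ − e = -19.479543 − 10 = -29.479543
sin φ = h / L = -29.479543 / 251 = -0.11744838
φ = arcsin(-0.11744838) = -6.744864°

-6.7449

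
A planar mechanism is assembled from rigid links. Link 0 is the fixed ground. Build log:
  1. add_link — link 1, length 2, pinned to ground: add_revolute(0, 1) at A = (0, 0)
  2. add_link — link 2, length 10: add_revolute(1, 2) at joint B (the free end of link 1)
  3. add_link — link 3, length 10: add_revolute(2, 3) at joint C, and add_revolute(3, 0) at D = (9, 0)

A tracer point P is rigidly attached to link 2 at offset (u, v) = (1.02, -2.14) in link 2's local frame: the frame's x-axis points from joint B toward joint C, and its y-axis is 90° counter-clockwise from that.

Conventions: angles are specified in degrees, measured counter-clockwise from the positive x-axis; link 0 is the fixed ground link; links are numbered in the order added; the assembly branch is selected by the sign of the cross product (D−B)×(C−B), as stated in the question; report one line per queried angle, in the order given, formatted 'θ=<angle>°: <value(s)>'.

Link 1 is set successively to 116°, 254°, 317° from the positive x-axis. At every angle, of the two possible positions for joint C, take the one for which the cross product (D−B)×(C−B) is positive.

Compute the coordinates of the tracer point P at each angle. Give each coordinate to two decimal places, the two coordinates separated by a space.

A=(0,0), D=(9.00,0)
θ=116°: B = A + 2.00·(cos116°, sin116°) = (-0.8767, 1.7976)
θ=116°: |BD| = 10.0390
θ=116°: circle(B,10.00) ∩ circle(D,10.00): a=5.0195, h=8.6490
θ=116°:   candidates: C₊=(5.6103,9.4080) cross=86.827; C₋=(2.5129,-7.6104) cross=-86.827
θ=116°:   branch + wants cross > 0 → take C=(5.6103,9.4080) (cross=86.827)
θ=116°: ex = (C−B)/|BC| = (0.6487,0.7610); ey = (-0.7610,0.6487)
θ=116°: P = B + 1.02·ex + -2.14·ey = (1.4136,1.1856)
θ=254°: B = A + 2.00·(cos254°, sin254°) = (-0.5513, -1.9225)
θ=254°: |BD| = 9.7428
θ=254°: circle(B,10.00) ∩ circle(D,10.00): a=4.8714, h=8.7332
θ=254°:   candidates: C₊=(2.5011,7.6003) cross=85.086; C₋=(5.9477,-9.5228) cross=-85.086
θ=254°:   branch + wants cross > 0 → take C=(2.5011,7.6003) (cross=85.086)
θ=254°: ex = (C−B)/|BC| = (0.3052,0.9523); ey = (-0.9523,0.3052)
θ=254°: P = B + 1.02·ex + -2.14·ey = (1.7979,-1.6044)
θ=317°: B = A + 2.00·(cos317°, sin317°) = (1.4627, -1.3640)
θ=317°: |BD| = 7.6597
θ=317°: circle(B,10.00) ∩ circle(D,10.00): a=3.8299, h=9.2375
θ=317°:   candidates: C₊=(3.5864,8.4079) cross=70.757; C₋=(6.8763,-9.7719) cross=-70.757
θ=317°:   branch + wants cross > 0 → take C=(3.5864,8.4079) (cross=70.757)
θ=317°: ex = (C−B)/|BC| = (0.2124,0.9772); ey = (-0.9772,0.2124)
θ=317°: P = B + 1.02·ex + -2.14·ey = (3.7705,-0.8217)

θ=116°: 1.41 1.19
θ=254°: 1.80 -1.60
θ=317°: 3.77 -0.82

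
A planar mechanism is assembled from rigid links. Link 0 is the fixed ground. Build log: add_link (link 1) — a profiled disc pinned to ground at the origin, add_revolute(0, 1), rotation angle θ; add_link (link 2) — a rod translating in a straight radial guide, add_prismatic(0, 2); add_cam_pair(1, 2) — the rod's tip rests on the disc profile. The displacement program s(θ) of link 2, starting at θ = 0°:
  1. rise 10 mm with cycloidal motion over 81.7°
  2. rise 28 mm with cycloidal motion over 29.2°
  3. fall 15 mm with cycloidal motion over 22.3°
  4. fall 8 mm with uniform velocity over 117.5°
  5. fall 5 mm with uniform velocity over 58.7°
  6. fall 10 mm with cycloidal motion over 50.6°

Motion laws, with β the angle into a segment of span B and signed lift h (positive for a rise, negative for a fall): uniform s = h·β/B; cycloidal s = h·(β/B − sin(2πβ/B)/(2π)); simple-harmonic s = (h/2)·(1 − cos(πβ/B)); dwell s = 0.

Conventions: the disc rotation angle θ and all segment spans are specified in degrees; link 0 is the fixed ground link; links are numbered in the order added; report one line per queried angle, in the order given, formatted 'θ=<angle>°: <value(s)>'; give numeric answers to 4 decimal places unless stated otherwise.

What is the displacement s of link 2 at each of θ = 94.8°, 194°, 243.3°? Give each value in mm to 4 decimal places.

seg 1 [0°–81.7°] cycloidal, h=10: full span → s += 10 → s = 10.0000
seg 2 [81.7°–110.9°] cycloidal, h=28: θ=94.8° here. β=13.1, B=29.2. 28·(0.4486 − sin(2π·0.4486)/(2π)) = 11.1481 → s = 21.1481
seg 2 [81.7°–110.9°] cycloidal, h=28: full span → s += 28 → s = 38.0000
seg 3 [110.9°–133.2°] cycloidal, h=-15: full span → s += -15 → s = 23.0000
seg 4 [133.2°–250.7°] uniform, h=-8: θ=194° here. β=60.8, B=117.5. -8·60.8/117.5 = -4.1396 → s = 18.8604
seg 4 [133.2°–250.7°] uniform, h=-8: θ=243.3° here. β=110.1, B=117.5. -8·110.1/117.5 = -7.4962 → s = 15.5038

θ=94.8°: 21.1481
θ=194°: 18.8604
θ=243.3°: 15.5038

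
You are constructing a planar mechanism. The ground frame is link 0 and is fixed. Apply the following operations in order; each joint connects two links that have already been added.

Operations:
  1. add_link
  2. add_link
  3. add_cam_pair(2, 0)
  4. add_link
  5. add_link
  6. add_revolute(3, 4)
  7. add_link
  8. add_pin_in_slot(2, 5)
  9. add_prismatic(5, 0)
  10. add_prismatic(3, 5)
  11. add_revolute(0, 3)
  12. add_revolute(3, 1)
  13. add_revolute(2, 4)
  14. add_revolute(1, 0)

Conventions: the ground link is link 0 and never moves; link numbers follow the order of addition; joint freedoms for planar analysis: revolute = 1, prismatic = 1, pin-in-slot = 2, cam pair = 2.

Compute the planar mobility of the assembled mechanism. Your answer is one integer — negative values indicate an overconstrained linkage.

(L,J1,J2)=(1,0,0); link0 fixed
link1: (2,0,0)
link2: (3,0,0)
C 2-0 [J2]: (3,0,1)
link3: (4,0,1)
link4: (5,0,1)
R 3-4 [J1]: (5,1,1)
link5: (6,1,1)
PS 2-5 [J2]: (6,1,2)
P 5-0 [J1]: (6,2,2)
P 3-5 [J1]: (6,3,2)
R 0-3 [J1]: (6,4,2)
R 3-1 [J1]: (6,5,2)
R 2-4 [J1]: (6,6,2)
R 1-0 [J1]: (6,7,2)
Grübler: 3·5 − 2·7 − 2 = -1

M = -1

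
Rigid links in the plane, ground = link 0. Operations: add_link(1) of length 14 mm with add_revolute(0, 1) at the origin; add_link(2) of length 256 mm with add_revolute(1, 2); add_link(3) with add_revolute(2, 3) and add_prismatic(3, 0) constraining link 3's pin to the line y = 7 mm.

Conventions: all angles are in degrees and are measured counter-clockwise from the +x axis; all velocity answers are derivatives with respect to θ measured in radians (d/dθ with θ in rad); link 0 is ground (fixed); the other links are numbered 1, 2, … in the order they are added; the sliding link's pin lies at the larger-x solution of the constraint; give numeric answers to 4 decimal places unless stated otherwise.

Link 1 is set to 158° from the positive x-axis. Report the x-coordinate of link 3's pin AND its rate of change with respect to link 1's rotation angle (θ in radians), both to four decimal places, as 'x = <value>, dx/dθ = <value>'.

geometry: r = 14 mm, L = 256 mm, e = 7 mm
crank pin P = (r cos θ, r sin θ) = (-12.980574, 5.244492)
h = r sin θ − e = 5.244492 − 7 = -1.755508
x = r cos θ + √(L² − h²) = -12.980574 + 255.993981 = 243.013407
dx/dθ = −r sin θ − h·r cos θ/√(L² − h²) (θ in radians; h = -1.755508) = -5.333508

x = 243.0134, dx/dθ = -5.3335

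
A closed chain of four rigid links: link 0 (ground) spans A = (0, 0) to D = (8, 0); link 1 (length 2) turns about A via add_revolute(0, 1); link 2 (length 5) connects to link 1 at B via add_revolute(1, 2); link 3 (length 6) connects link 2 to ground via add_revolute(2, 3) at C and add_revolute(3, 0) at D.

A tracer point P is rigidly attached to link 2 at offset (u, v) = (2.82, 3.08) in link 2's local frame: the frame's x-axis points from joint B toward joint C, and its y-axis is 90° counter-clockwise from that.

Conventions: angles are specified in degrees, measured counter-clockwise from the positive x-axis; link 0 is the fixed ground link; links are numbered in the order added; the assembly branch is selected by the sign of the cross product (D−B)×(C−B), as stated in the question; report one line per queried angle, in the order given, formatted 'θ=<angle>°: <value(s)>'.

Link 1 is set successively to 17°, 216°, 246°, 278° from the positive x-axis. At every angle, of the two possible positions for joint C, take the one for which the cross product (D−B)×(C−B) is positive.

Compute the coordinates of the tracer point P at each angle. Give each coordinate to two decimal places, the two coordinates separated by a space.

A=(0,0), D=(8.00,0)
θ=17°: B = A + 2.00·(cos17°, sin17°) = (1.9126, 0.5847)
θ=17°: |BD| = 6.1154
θ=17°: circle(B,5.00) ∩ circle(D,6.00): a=2.1583, h=4.5102
θ=17°:   candidates: C₊=(4.4923,4.8679) cross=27.582; C₋=(3.6298,-4.1111) cross=-27.582
θ=17°:   branch + wants cross > 0 → take C=(4.4923,4.8679) (cross=27.582)
θ=17°: ex = (C−B)/|BC| = (0.5159,0.8566); ey = (-0.8566,0.5159)
θ=17°: P = B + 2.82·ex + 3.08·ey = (0.7292,4.5895)
θ=216°: B = A + 2.00·(cos216°, sin216°) = (-1.6180, -1.1756)
θ=216°: |BD| = 9.6896
θ=216°: circle(B,5.00) ∩ circle(D,6.00): a=4.2772, h=2.5895
θ=216°:   candidates: C₊=(2.3134,1.9138) cross=25.092; C₋=(2.9417,-3.2271) cross=-25.092
θ=216°:   branch + wants cross > 0 → take C=(2.3134,1.9138) (cross=25.092)
θ=216°: ex = (C−B)/|BC| = (0.7863,0.6179); ey = (-0.6179,0.7863)
θ=216°: P = B + 2.82·ex + 3.08·ey = (-1.3037,2.9886)
θ=246°: B = A + 2.00·(cos246°, sin246°) = (-0.8135, -1.8271)
θ=246°: |BD| = 9.0009
θ=246°: circle(B,5.00) ∩ circle(D,6.00): a=3.8894, h=3.1421
θ=246°:   candidates: C₊=(2.3571,2.0391) cross=28.282; C₋=(3.6327,-4.1143) cross=-28.282
θ=246°:   branch + wants cross > 0 → take C=(2.3571,2.0391) (cross=28.282)
θ=246°: ex = (C−B)/|BC| = (0.6341,0.7732); ey = (-0.7732,0.6341)
θ=246°: P = B + 2.82·ex + 3.08·ey = (-1.4068,2.3065)
θ=278°: B = A + 2.00·(cos278°, sin278°) = (0.2783, -1.9805)
θ=278°: |BD| = 7.9716
θ=278°: circle(B,5.00) ∩ circle(D,6.00): a=3.2959, h=3.7600
θ=278°:   candidates: C₊=(2.5367,2.4804) cross=29.973; C₋=(4.4050,-4.8038) cross=-29.973
θ=278°:   branch + wants cross > 0 → take C=(2.5367,2.4804) (cross=29.973)
θ=278°: ex = (C−B)/|BC| = (0.4517,0.8922); ey = (-0.8922,0.4517)
θ=278°: P = B + 2.82·ex + 3.08·ey = (-1.1959,1.9266)

θ=17°: 0.73 4.59
θ=216°: -1.30 2.99
θ=246°: -1.41 2.31
θ=278°: -1.20 1.93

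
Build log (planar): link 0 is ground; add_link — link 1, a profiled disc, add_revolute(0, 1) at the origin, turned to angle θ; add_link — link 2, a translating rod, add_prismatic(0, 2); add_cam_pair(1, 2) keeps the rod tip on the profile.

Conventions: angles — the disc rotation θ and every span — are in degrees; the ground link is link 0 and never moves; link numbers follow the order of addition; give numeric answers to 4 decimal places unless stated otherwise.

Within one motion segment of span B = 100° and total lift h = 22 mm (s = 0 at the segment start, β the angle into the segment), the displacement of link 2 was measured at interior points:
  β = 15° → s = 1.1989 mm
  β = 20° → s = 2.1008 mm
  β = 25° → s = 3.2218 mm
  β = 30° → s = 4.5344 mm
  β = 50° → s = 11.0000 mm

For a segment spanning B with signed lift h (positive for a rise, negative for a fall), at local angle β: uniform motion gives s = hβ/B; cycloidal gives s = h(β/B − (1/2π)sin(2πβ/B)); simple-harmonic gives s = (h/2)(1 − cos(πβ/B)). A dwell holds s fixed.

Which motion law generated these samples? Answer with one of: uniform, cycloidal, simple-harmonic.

candidates at β/B = r: uniform s = h·r (linear in β); cycloidal s = h·(r − sin(2πr)/(2π)); simple-harmonic s = (h/2)(1 − cos(πr))
β=15°: printed 1.1989 | uniform 3.3000, cycloidal 0.4673, simple-harmonic 1.1989
β=20°: printed 2.1008 | uniform 4.4000, cycloidal 1.0700, simple-harmonic 2.1008
β=25°: printed 3.2218 | uniform 5.5000, cycloidal 1.9986, simple-harmonic 3.2218
β=30°: printed 4.5344 | uniform 6.6000, cycloidal 3.2700, simple-harmonic 4.5344
β=50°: printed 11.0000 | uniform 11.0000, cycloidal 11.0000, simple-harmonic 11.0000
only one law matches every sample → simple-harmonic

simple-harmonic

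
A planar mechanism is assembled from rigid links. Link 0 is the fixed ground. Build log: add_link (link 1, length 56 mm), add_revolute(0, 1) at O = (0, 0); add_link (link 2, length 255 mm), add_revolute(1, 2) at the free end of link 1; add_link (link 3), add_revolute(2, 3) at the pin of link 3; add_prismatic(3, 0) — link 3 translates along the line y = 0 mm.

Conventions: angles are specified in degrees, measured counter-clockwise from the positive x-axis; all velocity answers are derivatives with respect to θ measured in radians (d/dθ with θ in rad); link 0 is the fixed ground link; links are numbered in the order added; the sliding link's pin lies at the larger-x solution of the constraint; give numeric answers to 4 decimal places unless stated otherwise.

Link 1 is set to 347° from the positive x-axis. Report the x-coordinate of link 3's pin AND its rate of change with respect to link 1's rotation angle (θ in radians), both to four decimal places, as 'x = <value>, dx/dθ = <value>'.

geometry: r = 56 mm, L = 255 mm, e = 0 mm
crank pin P = (r cos θ, r sin θ) = (54.564724, -12.597259)
h = r sin θ − e = -12.597259 − 0 = -12.597259
x = r cos θ + √(L² − h²) = 54.564724 + 254.688651 = 309.253375
dx/dθ = −r sin θ − h·r cos θ/√(L² − h²) (θ in radians; h = -12.597259) = 15.296107

x = 309.2534, dx/dθ = 15.2961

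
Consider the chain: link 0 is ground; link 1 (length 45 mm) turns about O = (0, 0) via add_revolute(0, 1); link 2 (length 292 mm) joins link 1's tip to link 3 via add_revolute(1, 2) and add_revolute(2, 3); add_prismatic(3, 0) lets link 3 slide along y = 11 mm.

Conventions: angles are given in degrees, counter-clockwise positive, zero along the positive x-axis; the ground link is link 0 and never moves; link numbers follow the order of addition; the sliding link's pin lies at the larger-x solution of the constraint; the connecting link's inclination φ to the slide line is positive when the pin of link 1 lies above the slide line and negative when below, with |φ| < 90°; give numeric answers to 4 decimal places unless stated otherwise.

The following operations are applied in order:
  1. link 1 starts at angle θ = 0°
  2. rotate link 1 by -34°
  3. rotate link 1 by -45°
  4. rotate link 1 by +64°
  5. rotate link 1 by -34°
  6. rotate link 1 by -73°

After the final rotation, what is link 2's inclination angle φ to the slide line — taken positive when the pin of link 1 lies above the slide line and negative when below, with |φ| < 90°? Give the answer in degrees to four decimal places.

geometry: r = 45 mm, L = 292 mm, e = 11 mm; θ starts at 0°
rotate link 1 by -34°: θ ← 0° -34° = -34°
rotate link 1 by -45°: θ ← -34° -45° = -79°
rotate link 1 by +64°: θ ← -79° +64° = -15°
rotate link 1 by -34°: θ ← -15° -34° = -49°
rotate link 1 by -73°: θ ← -49° -73° = -122°
h = r sin θ − e = -38.162164 − 11 = -49.162164
sin φ = h / L = -49.162164 / 292 = -0.16836358
φ = arcsin(-0.16836358) = -9.692688°

-9.6927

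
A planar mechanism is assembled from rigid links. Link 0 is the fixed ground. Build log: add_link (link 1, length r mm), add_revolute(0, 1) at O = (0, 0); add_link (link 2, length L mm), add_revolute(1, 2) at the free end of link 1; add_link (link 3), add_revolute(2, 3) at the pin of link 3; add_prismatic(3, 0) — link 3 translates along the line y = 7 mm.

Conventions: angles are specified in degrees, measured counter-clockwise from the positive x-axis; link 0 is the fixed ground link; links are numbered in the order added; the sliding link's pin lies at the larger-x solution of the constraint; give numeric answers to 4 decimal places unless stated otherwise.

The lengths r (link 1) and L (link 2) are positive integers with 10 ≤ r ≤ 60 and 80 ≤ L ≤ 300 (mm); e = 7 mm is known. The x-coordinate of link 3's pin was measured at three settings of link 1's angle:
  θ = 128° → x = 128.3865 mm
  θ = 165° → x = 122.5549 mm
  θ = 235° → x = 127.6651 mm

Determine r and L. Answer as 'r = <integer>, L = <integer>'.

constraint per measurement: (x − r cos θ)² + (r sin θ − e)² = L²
subtracting the θ₁ and θ₂ equations cancels the r² and L² terms:
r = (x₁² − x₂²) / (2[(x₁cos θ₁ + e sin θ₁) − (x₂cos θ₂ + e sin θ₂)]) = 17.0001 → r = 17
L² = (x₁ − r cos θ₁)² + (r sin θ₁ − e)² = 19320.9960 → L = 139.0000 → L = 139
check at θ₃=235°: x = 127.6651 (printed 127.6651) ✓

r = 17, L = 139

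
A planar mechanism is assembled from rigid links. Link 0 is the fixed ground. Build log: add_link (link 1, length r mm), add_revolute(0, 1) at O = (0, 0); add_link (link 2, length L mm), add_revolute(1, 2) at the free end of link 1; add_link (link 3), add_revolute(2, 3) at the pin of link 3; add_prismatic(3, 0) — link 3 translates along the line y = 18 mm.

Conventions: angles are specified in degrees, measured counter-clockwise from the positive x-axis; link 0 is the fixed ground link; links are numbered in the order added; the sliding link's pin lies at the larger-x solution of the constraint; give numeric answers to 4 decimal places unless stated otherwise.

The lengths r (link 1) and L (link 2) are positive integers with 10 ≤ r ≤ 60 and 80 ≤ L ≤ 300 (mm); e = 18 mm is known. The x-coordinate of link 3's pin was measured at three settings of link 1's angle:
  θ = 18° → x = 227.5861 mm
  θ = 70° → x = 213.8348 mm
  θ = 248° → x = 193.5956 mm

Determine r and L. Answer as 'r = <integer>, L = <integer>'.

constraint per measurement: (x − r cos θ)² + (r sin θ − e)² = L²
subtracting the θ₁ and θ₂ equations cancels the r² and L² terms:
r = (x₁² − x₂²) / (2[(x₁cos θ₁ + e sin θ₁) − (x₂cos θ₂ + e sin θ₂)]) = 22.9999 → r = 23
L² = (x₁ − r cos θ₁)² + (r sin θ₁ − e)² = 42435.9936 → L = 206.0000 → L = 206
check at θ₃=248°: x = 193.5956 (printed 193.5956) ✓

r = 23, L = 206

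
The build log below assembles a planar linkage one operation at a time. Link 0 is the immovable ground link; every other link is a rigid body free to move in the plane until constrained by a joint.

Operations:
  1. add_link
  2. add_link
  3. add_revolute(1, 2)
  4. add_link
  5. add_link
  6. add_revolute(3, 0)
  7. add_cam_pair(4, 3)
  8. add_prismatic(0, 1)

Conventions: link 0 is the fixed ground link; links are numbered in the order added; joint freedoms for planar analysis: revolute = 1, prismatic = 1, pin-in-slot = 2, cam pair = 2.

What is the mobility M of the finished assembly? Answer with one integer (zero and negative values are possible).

L=1 J1=0 J2=0
add link → L=2 J1=0 J2=0
add link → L=3 J1=0 J2=0
R@1,2 dof=1 J1 → L=3 J1=1 J2=0
add link → L=4 J1=1 J2=0
add link → L=5 J1=1 J2=0
R@3,0 dof=1 J1 → L=5 J1=2 J2=0
C@4,3 dof=2 J2 → L=5 J1=2 J2=1
P@0,1 dof=1 J1 → L=5 J1=3 J2=1
M=3(L−1)−2J1−J2=3·4−2·3−1=5

M = 5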